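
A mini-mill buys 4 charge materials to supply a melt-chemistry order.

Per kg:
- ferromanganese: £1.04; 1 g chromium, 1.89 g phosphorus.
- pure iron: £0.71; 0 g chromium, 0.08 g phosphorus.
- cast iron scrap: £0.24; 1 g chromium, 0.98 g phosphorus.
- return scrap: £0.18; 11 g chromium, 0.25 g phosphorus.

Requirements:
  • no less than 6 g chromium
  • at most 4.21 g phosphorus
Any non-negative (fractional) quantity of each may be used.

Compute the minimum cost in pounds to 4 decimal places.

£0.0982

Let x1 = kg of ferromanganese, x2 = kg of pure iron, x3 = kg of cast iron scrap, x4 = kg of return scrap.
Minimise 1.04x1 + 0.71x2 + 0.24x3 + 0.18x4 s.t.:
  1x1 + 1x3 + 11x4 ≥ 6   (chromium)
  1.89x1 + 0.08x2 + 0.98x3 + 0.25x4 ≤ 4.21   (phosphorus)
  x1, x2, x3, x4 ≥ 0.
The cheapest feasible vertex uses only return scrap; ferromanganese, pure iron, cast iron scrap are not used. There the chromium constraint is tight.
That vertex is x4 = 0.5455.
Total cost: 0.18·0.5455 = 0.098190.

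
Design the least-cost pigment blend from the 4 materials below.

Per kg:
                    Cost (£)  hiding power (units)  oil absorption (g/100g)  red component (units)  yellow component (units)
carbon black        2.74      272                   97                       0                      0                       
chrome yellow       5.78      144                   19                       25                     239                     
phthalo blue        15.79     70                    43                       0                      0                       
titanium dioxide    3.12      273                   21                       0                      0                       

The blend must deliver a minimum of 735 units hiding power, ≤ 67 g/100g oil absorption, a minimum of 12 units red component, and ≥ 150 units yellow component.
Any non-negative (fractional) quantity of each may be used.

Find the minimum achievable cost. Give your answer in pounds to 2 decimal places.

This is a linear program. Let x1 = kg of carbon black, x2 = kg of chrome yellow, x3 = kg of phthalo blue, x4 = kg of titanium dioxide.
min 2.74x1 + 5.78x2 + 15.79x3 + 3.12x4 with:
  272x1 + 144x2 + 70x3 + 273x4 ≥ 735   (hiding power)
  97x1 + 19x2 + 43x3 + 21x4 ≤ 67   (oil absorption)
  25x2 ≥ 12   (red component)
  239x2 ≥ 150   (yellow component)
  x1, x2, x3, x4 ≥ 0.
The optimal basis is {carbon black, chrome yellow, titanium dioxide}; phthalo blue drops out. There the hiding power, oil absorption, yellow component constraints are tight.
That vertex is x1 = 0.07215, x2 = 0.6276, x4 = 2.289.
Total cost: 2.74·0.07215 + 5.78·0.6276 + 3.12·2.289 = 10.9669.

£10.97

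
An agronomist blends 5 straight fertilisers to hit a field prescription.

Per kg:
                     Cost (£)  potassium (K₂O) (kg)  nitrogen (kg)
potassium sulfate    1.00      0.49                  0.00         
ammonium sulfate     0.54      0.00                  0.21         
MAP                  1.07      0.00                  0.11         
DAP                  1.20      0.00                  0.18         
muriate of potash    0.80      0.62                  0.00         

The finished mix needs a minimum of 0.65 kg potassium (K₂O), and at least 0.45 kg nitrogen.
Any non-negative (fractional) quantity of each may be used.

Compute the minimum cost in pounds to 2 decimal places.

£2.00

Let x1 = kg of potassium sulfate, x2 = kg of ammonium sulfate, x3 = kg of MAP, x4 = kg of DAP, x5 = kg of muriate of potash.
Minimise 1x1 + 0.54x2 + 1.07x3 + 1.2x4 + 0.8x5 subject to:
  0.49x1 + 0.62x5 ≥ 0.65   (potassium (K₂O))
  0.21x2 + 0.11x3 + 0.18x4 ≥ 0.45   (nitrogen)
  x1, x2, x3, x4, x5 ≥ 0.
At the optimum only ammonium sulfate, muriate of potash are positive (potassium sulfate, MAP, DAP = 0). There the potassium (K₂O) and nitrogen constraints are tight.
That vertex is x2 = 2.143, x5 = 1.048.
Cost = 0.54·2.143 + 0.8·1.048 = 1.9956.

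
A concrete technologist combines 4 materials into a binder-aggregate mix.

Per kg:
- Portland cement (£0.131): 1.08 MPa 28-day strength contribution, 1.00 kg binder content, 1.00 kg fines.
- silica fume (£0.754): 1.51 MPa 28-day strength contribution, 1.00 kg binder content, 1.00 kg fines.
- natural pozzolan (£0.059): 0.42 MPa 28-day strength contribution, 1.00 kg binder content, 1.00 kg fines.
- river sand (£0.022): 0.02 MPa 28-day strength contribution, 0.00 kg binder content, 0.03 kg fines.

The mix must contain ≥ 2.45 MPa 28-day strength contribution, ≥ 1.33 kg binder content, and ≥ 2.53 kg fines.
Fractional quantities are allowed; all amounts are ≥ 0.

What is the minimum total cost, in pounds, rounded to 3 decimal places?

Let x1 = kg of Portland cement, x2 = kg of silica fume, x3 = kg of natural pozzolan, x4 = kg of river sand.
min 0.131x1 + 0.754x2 + 0.059x3 + 0.022x4 s.t.:
  1.08x1 + 1.51x2 + 0.42x3 + 0.02x4 ≥ 2.45   (28-day strength contribution)
  1x1 + 1x2 + 1x3 ≥ 1.33   (binder content)
  1x1 + 1x2 + 1x3 + 0.03x4 ≥ 2.53   (fines)
  x1, x2, x3, x4 ≥ 0.
The cheapest feasible vertex uses only Portland cement, natural pozzolan; silica fume, river sand are not used. The 28-day strength contribution and fines requirements are met with equality.
Solving gives x1 = 2.102, x3 = 0.4279.
Objective = 0.131·2.102 + 0.059·0.4279 = 0.30061.

£0.301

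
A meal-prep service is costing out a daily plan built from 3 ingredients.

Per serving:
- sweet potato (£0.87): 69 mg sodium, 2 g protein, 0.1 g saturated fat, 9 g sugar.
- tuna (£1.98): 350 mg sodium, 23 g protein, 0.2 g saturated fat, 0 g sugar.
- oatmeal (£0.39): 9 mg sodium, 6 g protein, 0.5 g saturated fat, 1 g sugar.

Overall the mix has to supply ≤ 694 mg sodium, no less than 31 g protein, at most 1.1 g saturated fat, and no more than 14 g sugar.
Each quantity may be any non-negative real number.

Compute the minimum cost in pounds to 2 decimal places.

£2.43

Let x1 = servings of sweet potato, x2 = servings of tuna, x3 = servings of oatmeal.
Minimize 0.87x1 + 1.98x2 + 0.39x3 with:
  69x1 + 350x2 + 9x3 ≤ 694   (sodium)
  2x1 + 23x2 + 6x3 ≥ 31   (protein)
  0.1x1 + 0.2x2 + 0.5x3 ≤ 1.1   (saturated fat)
  9x1 + 1x3 ≤ 14   (sugar)
  x1, x2, x3 ≥ 0.
The minimum-cost mix takes nothing from sweet potato — only tuna, oatmeal. The protein and saturated fat requirements are met with equality.
That vertex is x2 = 0.8641, x3 = 1.854.
Total cost: 1.98·0.8641 + 0.39·1.854 = 2.4340.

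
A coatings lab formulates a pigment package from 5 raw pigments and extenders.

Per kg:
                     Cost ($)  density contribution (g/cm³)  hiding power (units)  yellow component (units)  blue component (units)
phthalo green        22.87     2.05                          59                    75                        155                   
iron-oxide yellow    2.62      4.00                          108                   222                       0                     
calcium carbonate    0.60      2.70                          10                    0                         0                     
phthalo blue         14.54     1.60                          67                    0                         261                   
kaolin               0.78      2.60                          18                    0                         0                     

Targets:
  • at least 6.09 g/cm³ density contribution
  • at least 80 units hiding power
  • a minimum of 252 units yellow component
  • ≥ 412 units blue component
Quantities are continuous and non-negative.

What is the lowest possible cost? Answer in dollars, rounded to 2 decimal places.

Let x1 = kg of phthalo green, x2 = kg of iron-oxide yellow, x3 = kg of calcium carbonate, x4 = kg of phthalo blue, x5 = kg of kaolin.
Minimise 22.87x1 + 2.62x2 + 0.6x3 + 14.54x4 + 0.78x5 s.t.:
  2.05x1 + 4x2 + 2.7x3 + 1.6x4 + 2.6x5 ≥ 6.09   (density contribution)
  59x1 + 108x2 + 10x3 + 67x4 + 18x5 ≥ 80   (hiding power)
  75x1 + 222x2 ≥ 252   (yellow component)
  155x1 + 261x4 ≥ 412   (blue component)
  x1, x2, x3, x4, x5 ≥ 0.
The optimal basis is {iron-oxide yellow, phthalo blue}; phthalo green, calcium carbonate, kaolin drop out. There the yellow component and blue component constraints are tight.
Solving gives x2 = 1.135, x4 = 1.579.
Hence cost = 2.62·1.135 + 14.54·1.579 = $25.9324.

$25.93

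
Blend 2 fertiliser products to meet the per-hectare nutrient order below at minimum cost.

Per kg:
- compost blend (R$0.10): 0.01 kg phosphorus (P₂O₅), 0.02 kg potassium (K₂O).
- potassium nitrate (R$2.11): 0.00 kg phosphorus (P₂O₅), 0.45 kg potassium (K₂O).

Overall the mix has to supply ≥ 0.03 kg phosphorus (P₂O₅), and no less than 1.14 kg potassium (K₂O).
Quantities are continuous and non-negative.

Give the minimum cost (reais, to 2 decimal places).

R$5.36

Treat it as an LP. Let x1 = kg of compost blend, x2 = kg of potassium nitrate.
Minimize 0.1x1 + 2.11x2 subject to:
  0.01x1 ≥ 0.03   (phosphorus (P₂O₅))
  0.02x1 + 0.45x2 ≥ 1.14   (potassium (K₂O))
  x1, x2 ≥ 0.
Both inputs are positive at the optimum. Binding constraints: phosphorus (P₂O₅) and potassium (K₂O).
Optimal quantities: compost blend = 3 kg, potassium nitrate = 2.4 kg.
Hence cost = 0.1·3 + 2.11·2.4 = R$5.3640.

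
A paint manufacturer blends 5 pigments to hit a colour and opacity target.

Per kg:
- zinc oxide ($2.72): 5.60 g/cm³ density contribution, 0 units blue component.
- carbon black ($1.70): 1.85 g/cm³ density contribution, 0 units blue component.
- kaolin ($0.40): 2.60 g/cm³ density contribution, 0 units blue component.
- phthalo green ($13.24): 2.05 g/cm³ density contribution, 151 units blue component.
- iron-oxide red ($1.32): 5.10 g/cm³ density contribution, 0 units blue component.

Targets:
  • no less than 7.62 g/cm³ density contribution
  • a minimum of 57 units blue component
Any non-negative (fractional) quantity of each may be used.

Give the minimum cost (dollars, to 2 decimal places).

$6.05

Let x1 = kg of zinc oxide, x2 = kg of carbon black, x3 = kg of kaolin, x4 = kg of phthalo green, x5 = kg of iron-oxide red.
Minimise 2.72x1 + 1.7x2 + 0.4x3 + 13.24x4 + 1.32x5 s.t.:
  5.6x1 + 1.85x2 + 2.6x3 + 2.05x4 + 5.1x5 ≥ 7.62   (density contribution)
  151x4 ≥ 57   (blue component)
  x1, x2, x3, x4, x5 ≥ 0.
The minimum-cost mix takes nothing from zinc oxide, carbon black, iron-oxide red — only kaolin, phthalo green. The density contribution and blue component requirements are met with equality.
Optimal quantities: kaolin = 2.633 kg, phthalo green = 0.3775 kg.
Objective = 0.4·2.633 + 13.24·0.3775 = 6.0513.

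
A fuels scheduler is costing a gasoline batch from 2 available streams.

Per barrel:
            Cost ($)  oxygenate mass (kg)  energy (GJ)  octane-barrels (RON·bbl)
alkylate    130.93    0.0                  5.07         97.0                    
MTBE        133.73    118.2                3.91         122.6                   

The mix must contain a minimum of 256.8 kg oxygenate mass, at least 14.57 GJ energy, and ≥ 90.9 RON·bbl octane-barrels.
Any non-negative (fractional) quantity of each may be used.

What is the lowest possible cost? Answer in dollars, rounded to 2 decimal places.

$447.43

Let x1 = barrels of alkylate, x2 = barrels of MTBE.
Minimize 130.93x1 + 133.73x2 with:
  118.2x2 ≥ 256.8   (oxygenate mass)
  5.07x1 + 3.91x2 ≥ 14.57   (energy)
  97x1 + 122.6x2 ≥ 90.9   (octane-barrels)
  x1, x2 ≥ 0.
Both inputs are positive at the optimum. There the oxygenate mass and energy constraints are tight.
Solving gives x1 = 1.19826, x2 = 2.17259.
Objective = 130.93·1.19826 + 133.73·2.17259 = 447.4286.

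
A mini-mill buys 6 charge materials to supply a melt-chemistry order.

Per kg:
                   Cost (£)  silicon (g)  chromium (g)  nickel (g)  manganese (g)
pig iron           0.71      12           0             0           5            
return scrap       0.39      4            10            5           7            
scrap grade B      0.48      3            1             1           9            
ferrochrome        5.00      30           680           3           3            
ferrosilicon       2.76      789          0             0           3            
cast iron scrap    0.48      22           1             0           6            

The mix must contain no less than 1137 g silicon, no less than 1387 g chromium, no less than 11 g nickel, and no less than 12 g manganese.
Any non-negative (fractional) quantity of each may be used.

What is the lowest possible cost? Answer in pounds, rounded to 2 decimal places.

£14.26

This is a linear program. Let x1 = kg of pig iron, x2 = kg of return scrap, x3 = kg of scrap grade B, x4 = kg of ferrochrome, x5 = kg of ferrosilicon, x6 = kg of cast iron scrap.
min 0.71x1 + 0.39x2 + 0.48x3 + 5x4 + 2.76x5 + 0.48x6 subject to:
  12x1 + 4x2 + 3x3 + 30x4 + 789x5 + 22x6 ≥ 1137   (silicon)
  10x2 + 1x3 + 680x4 + 1x6 ≥ 1387   (chromium)
  5x2 + 1x3 + 3x4 ≥ 11   (nickel)
  5x1 + 7x2 + 9x3 + 3x4 + 3x5 + 6x6 ≥ 12   (manganese)
  x1, x2, x3, x4, x5, x6 ≥ 0.
The minimum-cost mix takes nothing from pig iron, scrap grade B, cast iron scrap — only return scrap, ferrochrome, ferrosilicon. The silicon, chromium, nickel requirements are met with equality.
Solving gives x2 = 0.9849, x4 = 2.025, x5 = 1.359.
Cost = 0.39·0.9849 + 5·2.025 + 2.76·1.359 = 14.2600.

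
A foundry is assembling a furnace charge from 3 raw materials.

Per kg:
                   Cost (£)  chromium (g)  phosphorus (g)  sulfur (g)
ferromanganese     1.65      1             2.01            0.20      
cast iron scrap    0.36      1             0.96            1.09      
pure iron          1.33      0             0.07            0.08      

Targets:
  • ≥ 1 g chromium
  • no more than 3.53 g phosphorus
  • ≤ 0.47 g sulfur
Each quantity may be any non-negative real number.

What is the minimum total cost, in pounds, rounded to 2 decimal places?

This is a linear program. Let x1 = kg of ferromanganese, x2 = kg of cast iron scrap, x3 = kg of pure iron.
min 1.65x1 + 0.36x2 + 1.33x3 s.t.:
  1x1 + 1x2 ≥ 1   (chromium)
  2.01x1 + 0.96x2 + 0.07x3 ≤ 3.53   (phosphorus)
  0.2x1 + 1.09x2 + 0.08x3 ≤ 0.47   (sulfur)
  x1, x2, x3 ≥ 0.
At the optimum only ferromanganese, cast iron scrap are positive (pure iron = 0). The chromium and sulfur requirements are met with equality.
So ferromanganese = 0.6966 kg, cast iron scrap = 0.3034 kg.
Objective = 1.65·0.6966 + 0.36·0.3034 = 1.2586.

£1.26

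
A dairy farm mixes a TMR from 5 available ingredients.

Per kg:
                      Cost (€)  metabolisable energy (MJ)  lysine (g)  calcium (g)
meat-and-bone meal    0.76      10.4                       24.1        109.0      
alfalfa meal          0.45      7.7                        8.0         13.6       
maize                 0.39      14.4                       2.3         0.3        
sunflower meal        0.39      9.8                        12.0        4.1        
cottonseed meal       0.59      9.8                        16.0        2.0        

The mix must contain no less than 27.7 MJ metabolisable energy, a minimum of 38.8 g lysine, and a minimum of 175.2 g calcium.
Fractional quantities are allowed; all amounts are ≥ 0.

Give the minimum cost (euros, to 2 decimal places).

Let x1 = kg of meat-and-bone meal, x2 = kg of alfalfa meal, x3 = kg of maize, x4 = kg of sunflower meal, x5 = kg of cottonseed meal.
min 0.76x1 + 0.45x2 + 0.39x3 + 0.39x4 + 0.59x5 s.t.:
  10.4x1 + 7.7x2 + 14.4x3 + 9.8x4 + 9.8x5 ≥ 27.7   (metabolisable energy)
  24.1x1 + 8x2 + 2.3x3 + 12x4 + 16x5 ≥ 38.8   (lysine)
  109x1 + 13.6x2 + 0.3x3 + 4.1x4 + 2x5 ≥ 175.2   (calcium)
  x1, x2, x3, x4, x5 ≥ 0.
The optimal basis is {meat-and-bone meal, maize}; alfalfa meal, sunflower meal, cottonseed meal drop out. Binding constraints: metabolisable energy and calcium.
That vertex is x1 = 1.605, x3 = 0.7643.
Hence cost = 0.76·1.605 + 0.39·0.7643 = €1.5179.

€1.52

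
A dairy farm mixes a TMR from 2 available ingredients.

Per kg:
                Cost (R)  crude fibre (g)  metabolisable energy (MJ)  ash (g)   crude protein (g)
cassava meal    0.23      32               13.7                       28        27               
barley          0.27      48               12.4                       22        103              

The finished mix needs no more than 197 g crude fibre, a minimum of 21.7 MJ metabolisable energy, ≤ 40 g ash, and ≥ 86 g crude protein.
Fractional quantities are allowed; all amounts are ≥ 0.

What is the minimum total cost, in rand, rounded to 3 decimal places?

R0.445

Let x1 = kg of cassava meal, x2 = kg of barley.
Minimize 0.23x1 + 0.27x2 s.t.:
  32x1 + 48x2 ≤ 197   (crude fibre)
  13.7x1 + 12.4x2 ≥ 21.7   (metabolisable energy)
  28x1 + 22x2 ≤ 40   (ash)
  27x1 + 103x2 ≥ 86   (crude protein)
  x1, x2 ≥ 0.
Both inputs are positive at the optimum. There the metabolisable energy and ash constraints are tight.
Solving gives x1 = 0.4061, x2 = 1.301.
Hence cost = 0.23·0.4061 + 0.27·1.301 = R0.44467.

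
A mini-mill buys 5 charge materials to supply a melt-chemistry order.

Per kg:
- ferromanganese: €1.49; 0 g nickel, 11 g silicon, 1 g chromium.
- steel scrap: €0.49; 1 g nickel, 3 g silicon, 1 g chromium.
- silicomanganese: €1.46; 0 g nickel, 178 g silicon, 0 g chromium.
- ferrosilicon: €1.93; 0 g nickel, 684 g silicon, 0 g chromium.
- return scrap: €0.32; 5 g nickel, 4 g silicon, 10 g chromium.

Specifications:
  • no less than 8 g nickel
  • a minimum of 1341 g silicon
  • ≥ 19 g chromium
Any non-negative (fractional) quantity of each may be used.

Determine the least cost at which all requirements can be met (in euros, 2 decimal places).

Let x1 = kg of ferromanganese, x2 = kg of steel scrap, x3 = kg of silicomanganese, x4 = kg of ferrosilicon, x5 = kg of return scrap.
Minimise 1.49x1 + 0.49x2 + 1.46x3 + 1.93x4 + 0.32x5 with:
  1x2 + 5x5 ≥ 8   (nickel)
  11x1 + 3x2 + 178x3 + 684x4 + 4x5 ≥ 1341   (silicon)
  1x1 + 1x2 + 10x5 ≥ 19   (chromium)
  x1, x2, x3, x4, x5 ≥ 0.
The minimum-cost mix takes nothing from ferromanganese, steel scrap, silicomanganese — only ferrosilicon, return scrap. There the silicon and chromium constraints are tight.
Optimal quantities: ferrosilicon = 1.949 kg, return scrap = 1.9 kg.
Total cost: 1.93·1.949 + 0.32·1.9 = 4.3696.

€4.37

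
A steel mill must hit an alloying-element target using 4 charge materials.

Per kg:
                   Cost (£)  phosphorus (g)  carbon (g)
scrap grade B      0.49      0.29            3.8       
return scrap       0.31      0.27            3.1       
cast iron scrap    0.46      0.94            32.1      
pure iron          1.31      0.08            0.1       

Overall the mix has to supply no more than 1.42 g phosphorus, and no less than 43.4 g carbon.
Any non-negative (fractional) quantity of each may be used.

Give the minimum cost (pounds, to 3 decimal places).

Let x1 = kg of scrap grade B, x2 = kg of return scrap, x3 = kg of cast iron scrap, x4 = kg of pure iron.
Minimize 0.49x1 + 0.31x2 + 0.46x3 + 1.31x4 subject to:
  0.29x1 + 0.27x2 + 0.94x3 + 0.08x4 ≤ 1.42   (phosphorus)
  3.8x1 + 3.1x2 + 32.1x3 + 0.1x4 ≥ 43.4   (carbon)
  x1, x2, x3, x4 ≥ 0.
The optimal basis is {cast iron scrap}; scrap grade B, return scrap, pure iron drop out. Binding constraint: carbon.
Optimal quantities: cast iron scrap = 1.352 kg.
Objective = 0.46·1.352 = 0.62192.

£0.622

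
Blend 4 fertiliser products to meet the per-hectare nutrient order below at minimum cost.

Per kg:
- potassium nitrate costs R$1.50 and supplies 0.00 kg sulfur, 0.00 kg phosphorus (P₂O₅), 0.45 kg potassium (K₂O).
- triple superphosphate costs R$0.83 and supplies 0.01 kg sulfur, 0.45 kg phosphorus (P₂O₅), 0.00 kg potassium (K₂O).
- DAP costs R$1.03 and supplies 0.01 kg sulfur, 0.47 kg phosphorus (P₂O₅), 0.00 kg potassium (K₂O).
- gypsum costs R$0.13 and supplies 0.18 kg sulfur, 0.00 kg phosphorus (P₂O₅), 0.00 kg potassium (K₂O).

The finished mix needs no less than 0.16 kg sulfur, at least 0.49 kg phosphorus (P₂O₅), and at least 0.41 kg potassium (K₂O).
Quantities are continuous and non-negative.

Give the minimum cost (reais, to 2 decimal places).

R$2.38

This is a linear program. Let x1 = kg of potassium nitrate, x2 = kg of triple superphosphate, x3 = kg of DAP, x4 = kg of gypsum.
min 1.5x1 + 0.83x2 + 1.03x3 + 0.13x4 with:
  0.01x2 + 0.01x3 + 0.18x4 ≥ 0.16   (sulfur)
  0.45x2 + 0.47x3 ≥ 0.49   (phosphorus (P₂O₅))
  0.45x1 ≥ 0.41   (potassium (K₂O))
  x1, x2, x3, x4 ≥ 0.
The minimum-cost mix takes nothing from DAP — only potassium nitrate, triple superphosphate, gypsum. The sulfur, phosphorus (P₂O₅), potassium (K₂O) requirements are met with equality.
Optimal quantities: potassium nitrate = 0.9111 kg, triple superphosphate = 1.089 kg, gypsum = 0.8284 kg.
Objective = 1.5·0.9111 + 0.83·1.089 + 0.13·0.8284 = 2.3782.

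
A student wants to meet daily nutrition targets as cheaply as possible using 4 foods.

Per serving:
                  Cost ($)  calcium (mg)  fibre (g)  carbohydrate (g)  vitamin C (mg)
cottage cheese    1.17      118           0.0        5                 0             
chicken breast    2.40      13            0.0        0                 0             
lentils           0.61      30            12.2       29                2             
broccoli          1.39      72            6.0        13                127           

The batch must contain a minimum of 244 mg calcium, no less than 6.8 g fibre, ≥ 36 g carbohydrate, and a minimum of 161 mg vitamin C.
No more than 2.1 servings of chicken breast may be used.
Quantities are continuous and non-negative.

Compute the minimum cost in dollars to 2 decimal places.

$3.42

Set it up as a linear program. Let x1 = servings of cottage cheese, x2 = servings of chicken breast, x3 = servings of lentils, x4 = servings of broccoli.
Minimise 1.17x1 + 2.4x2 + 0.61x3 + 1.39x4 with:
  118x1 + 13x2 + 30x3 + 72x4 ≥ 244   (calcium)
  12.2x3 + 6x4 ≥ 6.8   (fibre)
  5x1 + 29x3 + 13x4 ≥ 36   (carbohydrate)
  2x3 + 127x4 ≥ 161   (vitamin C)
  x2 ≤ 2.1
  x1, x2, x3, x4 ≥ 0.
At the optimum only cottage cheese, lentils, broccoli are positive (chicken breast = 0). The calcium, carbohydrate, vitamin C requirements are met with equality.
Solving gives x1 = 1.179, x3 = 0.4732, x4 = 1.26.
Hence cost = 1.17·1.179 + 0.61·0.4732 + 1.39·1.26 = $3.4195.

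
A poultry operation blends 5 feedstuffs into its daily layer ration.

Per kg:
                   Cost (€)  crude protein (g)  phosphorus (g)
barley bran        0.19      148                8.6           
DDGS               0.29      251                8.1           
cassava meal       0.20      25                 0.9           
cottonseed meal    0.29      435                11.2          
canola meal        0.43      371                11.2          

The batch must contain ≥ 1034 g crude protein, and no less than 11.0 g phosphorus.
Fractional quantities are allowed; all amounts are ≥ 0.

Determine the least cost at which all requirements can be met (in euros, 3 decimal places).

€0.689

Treat it as an LP. Let x1 = kg of barley bran, x2 = kg of DDGS, x3 = kg of cassava meal, x4 = kg of cottonseed meal, x5 = kg of canola meal.
Minimize 0.19x1 + 0.29x2 + 0.2x3 + 0.29x4 + 0.43x5 subject to:
  148x1 + 251x2 + 25x3 + 435x4 + 371x5 ≥ 1034   (crude protein)
  8.6x1 + 8.1x2 + 0.9x3 + 11.2x4 + 11.2x5 ≥ 11   (phosphorus)
  x1, x2, x3, x4, x5 ≥ 0.
The optimal basis is {cottonseed meal}; barley bran, DDGS, cassava meal, canola meal drop out. There the crude protein constraint is tight.
Optimal quantities: cottonseed meal = 2.377 kg.
Hence cost = 0.29·2.377 = €0.68933.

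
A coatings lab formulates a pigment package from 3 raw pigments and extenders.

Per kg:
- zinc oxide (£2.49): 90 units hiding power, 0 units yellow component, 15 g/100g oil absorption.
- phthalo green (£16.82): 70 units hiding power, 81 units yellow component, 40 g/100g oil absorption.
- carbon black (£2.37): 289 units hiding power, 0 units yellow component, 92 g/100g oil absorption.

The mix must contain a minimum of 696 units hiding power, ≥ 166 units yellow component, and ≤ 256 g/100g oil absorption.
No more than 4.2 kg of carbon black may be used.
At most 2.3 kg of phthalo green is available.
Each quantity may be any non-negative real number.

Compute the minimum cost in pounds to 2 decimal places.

Set it up as a linear program. Let x1 = kg of zinc oxide, x2 = kg of phthalo green, x3 = kg of carbon black.
Minimize 2.49x1 + 16.82x2 + 2.37x3 s.t.:
  90x1 + 70x2 + 289x3 ≥ 696   (hiding power)
  81x2 ≥ 166   (yellow component)
  15x1 + 40x2 + 92x3 ≤ 256   (oil absorption)
  x3 ≤ 4.2
  x2 ≤ 2.3
  x1, x2, x3 ≥ 0.
All 3 inputs are positive at the optimum. There the hiding power, yellow component, oil absorption constraints are tight.
So zinc oxide = 0.1371 kg, phthalo green = 2.049 kg, carbon black = 1.869 kg.
Hence cost = 2.49·0.1371 + 16.82·2.049 + 2.37·1.869 = £39.2351.

£39.24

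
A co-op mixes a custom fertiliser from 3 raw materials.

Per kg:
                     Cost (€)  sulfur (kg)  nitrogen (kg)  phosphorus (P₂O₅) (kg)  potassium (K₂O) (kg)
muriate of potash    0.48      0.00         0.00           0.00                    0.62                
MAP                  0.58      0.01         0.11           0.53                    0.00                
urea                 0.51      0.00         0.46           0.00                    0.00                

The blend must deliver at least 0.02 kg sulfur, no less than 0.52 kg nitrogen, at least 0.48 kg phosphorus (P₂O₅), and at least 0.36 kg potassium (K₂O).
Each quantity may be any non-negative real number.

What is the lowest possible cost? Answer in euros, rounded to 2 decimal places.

Set it up as a linear program. Let x1 = kg of muriate of potash, x2 = kg of MAP, x3 = kg of urea.
Minimize 0.48x1 + 0.58x2 + 0.51x3 s.t.:
  0.01x2 ≥ 0.02   (sulfur)
  0.11x2 + 0.46x3 ≥ 0.52   (nitrogen)
  0.53x2 ≥ 0.48   (phosphorus (P₂O₅))
  0.62x1 ≥ 0.36   (potassium (K₂O))
  x1, x2, x3 ≥ 0.
All 3 inputs are positive at the optimum. There the sulfur, nitrogen, potassium (K₂O) constraints are tight.
That vertex is x1 = 0.5806, x2 = 2, x3 = 0.6522.
Total cost: 0.48·0.5806 + 0.58·2 + 0.51·0.6522 = 1.7713.

€1.77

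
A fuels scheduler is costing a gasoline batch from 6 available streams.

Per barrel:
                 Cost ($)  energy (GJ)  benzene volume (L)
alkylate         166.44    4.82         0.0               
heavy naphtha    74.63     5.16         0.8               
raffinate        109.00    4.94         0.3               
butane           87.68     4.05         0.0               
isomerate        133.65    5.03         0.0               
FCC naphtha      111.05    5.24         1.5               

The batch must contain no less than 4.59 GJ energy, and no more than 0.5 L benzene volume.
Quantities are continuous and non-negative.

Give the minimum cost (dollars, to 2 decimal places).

Let x1 = barrels of alkylate, x2 = barrels of heavy naphtha, x3 = barrels of raffinate, x4 = barrels of butane, x5 = barrels of isomerate, x6 = barrels of FCC naphtha.
min 166.44x1 + 74.63x2 + 109x3 + 87.68x4 + 133.65x5 + 111.05x6 subject to:
  4.82x1 + 5.16x2 + 4.94x3 + 4.05x4 + 5.03x5 + 5.24x6 ≥ 4.59   (energy)
  0.8x2 + 0.3x3 + 1.5x6 ≤ 0.5   (benzene volume)
  x1, x2, x3, x4, x5, x6 ≥ 0.
At the optimum only heavy naphtha, butane are positive (alkylate, raffinate, isomerate, FCC naphtha = 0). Binding constraints: energy and benzene volume.
Solving gives x2 = 0.625, x4 = 0.33704.
Hence cost = 74.63·0.625 + 87.68·0.33704 = $76.1954.

$76.20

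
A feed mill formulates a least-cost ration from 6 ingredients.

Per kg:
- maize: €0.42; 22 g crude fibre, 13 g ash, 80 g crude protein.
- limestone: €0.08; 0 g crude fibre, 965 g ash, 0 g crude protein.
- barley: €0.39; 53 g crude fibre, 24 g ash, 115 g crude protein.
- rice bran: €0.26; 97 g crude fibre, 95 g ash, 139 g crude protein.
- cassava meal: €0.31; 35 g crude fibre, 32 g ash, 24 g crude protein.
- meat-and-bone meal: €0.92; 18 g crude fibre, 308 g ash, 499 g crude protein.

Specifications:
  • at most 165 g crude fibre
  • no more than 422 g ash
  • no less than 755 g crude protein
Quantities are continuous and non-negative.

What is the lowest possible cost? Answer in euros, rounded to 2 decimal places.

€1.56

This is a linear program. Let x1 = kg of maize, x2 = kg of limestone, x3 = kg of barley, x4 = kg of rice bran, x5 = kg of cassava meal, x6 = kg of meat-and-bone meal.
min 0.42x1 + 0.08x2 + 0.39x3 + 0.26x4 + 0.31x5 + 0.92x6 subject to:
  22x1 + 53x3 + 97x4 + 35x5 + 18x6 ≤ 165   (crude fibre)
  13x1 + 965x2 + 24x3 + 95x4 + 32x5 + 308x6 ≤ 422   (ash)
  80x1 + 115x3 + 139x4 + 24x5 + 499x6 ≥ 755   (crude protein)
  x1, x2, x3, x4, x5, x6 ≥ 0.
The cheapest feasible vertex uses only barley, meat-and-bone meal; maize, limestone, rice bran, cassava meal are not used. There the ash and crude protein constraints are tight.
That vertex is x3 = 0.9368, x6 = 1.297.
Cost = 0.39·0.9368 + 0.92·1.297 = 1.5586.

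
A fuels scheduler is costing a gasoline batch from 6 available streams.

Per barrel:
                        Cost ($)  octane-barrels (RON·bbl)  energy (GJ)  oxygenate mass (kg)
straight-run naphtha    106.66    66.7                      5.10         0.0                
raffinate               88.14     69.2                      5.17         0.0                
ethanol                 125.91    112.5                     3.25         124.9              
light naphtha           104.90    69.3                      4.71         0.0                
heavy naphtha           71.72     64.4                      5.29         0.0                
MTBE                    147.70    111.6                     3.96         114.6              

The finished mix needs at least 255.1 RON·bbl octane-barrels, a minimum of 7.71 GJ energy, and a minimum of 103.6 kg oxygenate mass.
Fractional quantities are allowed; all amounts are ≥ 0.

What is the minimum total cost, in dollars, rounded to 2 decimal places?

$284.61

This is a linear program. Let x1 = barrels of straight-run naphtha, x2 = barrels of raffinate, x3 = barrels of ethanol, x4 = barrels of light naphtha, x5 = barrels of heavy naphtha, x6 = barrels of MTBE.
min 106.66x1 + 88.14x2 + 125.91x3 + 104.9x4 + 71.72x5 + 147.7x6 subject to:
  66.7x1 + 69.2x2 + 112.5x3 + 69.3x4 + 64.4x5 + 111.6x6 ≥ 255.1   (octane-barrels)
  5.1x1 + 5.17x2 + 3.25x3 + 4.71x4 + 5.29x5 + 3.96x6 ≥ 7.71   (energy)
  124.9x3 + 114.6x6 ≥ 103.6   (oxygenate mass)
  x1, x2, x3, x4, x5, x6 ≥ 0.
The minimum-cost mix takes nothing from straight-run naphtha, raffinate, light naphtha, MTBE — only ethanol, heavy naphtha. Binding constraints: octane-barrels and oxygenate mass.
Solving gives x3 = 0.82946, x5 = 2.5122.
Cost = 125.91·0.82946 + 71.72·2.5122 = 284.6123.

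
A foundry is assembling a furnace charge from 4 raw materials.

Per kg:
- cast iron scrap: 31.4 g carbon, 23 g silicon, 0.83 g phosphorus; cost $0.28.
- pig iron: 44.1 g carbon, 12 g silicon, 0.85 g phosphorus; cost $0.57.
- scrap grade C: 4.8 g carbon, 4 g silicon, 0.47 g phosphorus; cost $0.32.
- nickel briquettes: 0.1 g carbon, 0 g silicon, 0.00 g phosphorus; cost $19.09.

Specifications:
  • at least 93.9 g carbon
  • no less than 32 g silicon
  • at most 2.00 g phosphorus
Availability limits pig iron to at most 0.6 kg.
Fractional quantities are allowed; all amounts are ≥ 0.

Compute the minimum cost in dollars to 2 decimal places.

$2114.36

Treat it as an LP. Let x1 = kg of cast iron scrap, x2 = kg of pig iron, x3 = kg of scrap grade C, x4 = kg of nickel briquettes.
min 0.28x1 + 0.57x2 + 0.32x3 + 19.09x4 with:
  31.4x1 + 44.1x2 + 4.8x3 + 0.1x4 ≥ 93.9   (carbon)
  23x1 + 12x2 + 4x3 ≥ 32   (silicon)
  0.83x1 + 0.85x2 + 0.47x3 ≤ 2   (phosphorus)
  x2 ≤ 0.6
  x1, x2, x3, x4 ≥ 0.
At the optimum only cast iron scrap, pig iron, nickel briquettes are positive (scrap grade C = 0). The carbon, phosphorus, the pig iron cap requirements are met with equality.
Solving gives x1 = 1.79518, x2 = 0.6, x4 = 110.713.
Objective = 0.28·1.79518 + 0.57·0.6 + 19.09·110.713 = 2114.3558.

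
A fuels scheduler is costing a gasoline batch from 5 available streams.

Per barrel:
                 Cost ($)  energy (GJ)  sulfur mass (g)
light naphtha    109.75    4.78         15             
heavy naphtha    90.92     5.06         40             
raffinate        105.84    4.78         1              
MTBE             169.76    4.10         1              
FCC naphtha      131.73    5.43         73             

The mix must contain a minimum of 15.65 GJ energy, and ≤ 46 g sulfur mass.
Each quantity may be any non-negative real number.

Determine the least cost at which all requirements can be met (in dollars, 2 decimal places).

$323.35

Treat it as an LP. Let x1 = barrels of light naphtha, x2 = barrels of heavy naphtha, x3 = barrels of raffinate, x4 = barrels of MTBE, x5 = barrels of FCC naphtha.
Minimise 109.75x1 + 90.92x2 + 105.84x3 + 169.76x4 + 131.73x5 s.t.:
  4.78x1 + 5.06x2 + 4.78x3 + 4.1x4 + 5.43x5 ≥ 15.65   (energy)
  15x1 + 40x2 + 1x3 + 1x4 + 73x5 ≤ 46   (sulfur mass)
  x1, x2, x3, x4, x5 ≥ 0.
The cheapest feasible vertex uses only heavy naphtha, raffinate; light naphtha, MTBE, FCC naphtha are not used. The energy and sulfur mass requirements are met with equality.
Optimal quantities: heavy naphtha = 1.09718 barrels, raffinate = 2.1126 barrels.
Objective = 90.92·1.09718 + 105.84·2.1126 = 323.3532.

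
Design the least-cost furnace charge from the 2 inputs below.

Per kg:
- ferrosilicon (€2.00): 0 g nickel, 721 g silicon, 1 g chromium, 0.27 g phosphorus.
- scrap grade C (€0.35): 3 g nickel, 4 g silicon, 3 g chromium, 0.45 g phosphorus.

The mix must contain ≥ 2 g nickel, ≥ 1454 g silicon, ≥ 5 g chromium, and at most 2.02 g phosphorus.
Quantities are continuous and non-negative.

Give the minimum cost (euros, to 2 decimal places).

This is a linear program. Let x1 = kg of ferrosilicon, x2 = kg of scrap grade C.
Minimise 2x1 + 0.35x2 subject to:
  3x2 ≥ 2   (nickel)
  721x1 + 4x2 ≥ 1454   (silicon)
  1x1 + 3x2 ≥ 5   (chromium)
  0.27x1 + 0.45x2 ≤ 2.02   (phosphorus)
  x1, x2 ≥ 0.
Both inputs are positive at the optimum. Binding constraints: silicon and chromium.
That vertex is x1 = 2.011, x2 = 0.9963.
Cost = 2·2.011 + 0.35·0.9963 = 4.3707.

€4.37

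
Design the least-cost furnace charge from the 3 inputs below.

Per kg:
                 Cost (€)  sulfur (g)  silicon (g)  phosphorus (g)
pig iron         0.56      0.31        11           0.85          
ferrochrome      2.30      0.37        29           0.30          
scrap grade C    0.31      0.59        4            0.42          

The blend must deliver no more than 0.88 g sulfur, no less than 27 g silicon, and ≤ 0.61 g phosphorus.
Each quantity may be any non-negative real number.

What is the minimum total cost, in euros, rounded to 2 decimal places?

€2.00

This is a linear program. Let x1 = kg of pig iron, x2 = kg of ferrochrome, x3 = kg of scrap grade C.
Minimize 0.56x1 + 2.3x2 + 0.31x3 with:
  0.31x1 + 0.37x2 + 0.59x3 ≤ 0.88   (sulfur)
  11x1 + 29x2 + 4x3 ≥ 27   (silicon)
  0.85x1 + 0.3x2 + 0.42x3 ≤ 0.61   (phosphorus)
  x1, x2, x3 ≥ 0.
The optimal basis is {pig iron, ferrochrome}; scrap grade C drops out. Binding constraints: silicon and phosphorus.
That vertex is x1 = 0.4492, x2 = 0.7607.
Total cost: 0.56·0.4492 + 2.3·0.7607 = 2.0012.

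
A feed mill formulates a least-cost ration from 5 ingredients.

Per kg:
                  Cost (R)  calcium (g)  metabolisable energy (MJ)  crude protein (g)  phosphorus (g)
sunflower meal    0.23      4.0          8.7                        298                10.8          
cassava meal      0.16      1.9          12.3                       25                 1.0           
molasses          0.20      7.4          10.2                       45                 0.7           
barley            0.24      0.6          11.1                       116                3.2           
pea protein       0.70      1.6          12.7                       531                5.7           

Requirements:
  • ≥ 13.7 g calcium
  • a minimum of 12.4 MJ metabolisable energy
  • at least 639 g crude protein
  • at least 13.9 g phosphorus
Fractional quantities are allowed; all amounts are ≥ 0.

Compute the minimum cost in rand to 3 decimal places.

R0.618

Let x1 = kg of sunflower meal, x2 = kg of cassava meal, x3 = kg of molasses, x4 = kg of barley, x5 = kg of pea protein.
min 0.23x1 + 0.16x2 + 0.2x3 + 0.24x4 + 0.7x5 with:
  4x1 + 1.9x2 + 7.4x3 + 0.6x4 + 1.6x5 ≥ 13.7   (calcium)
  8.7x1 + 12.3x2 + 10.2x3 + 11.1x4 + 12.7x5 ≥ 12.4   (metabolisable energy)
  298x1 + 25x2 + 45x3 + 116x4 + 531x5 ≥ 639   (crude protein)
  10.8x1 + 1x2 + 0.7x3 + 3.2x4 + 5.7x5 ≥ 13.9   (phosphorus)
  x1, x2, x3, x4, x5 ≥ 0.
The optimal basis is {sunflower meal, molasses}; cassava meal, barley, pea protein drop out. The calcium and crude protein requirements are met with equality.
That vertex is x1 = 2.03, x3 = 0.7538.
Hence cost = 0.23·2.03 + 0.2·0.7538 = R0.61766.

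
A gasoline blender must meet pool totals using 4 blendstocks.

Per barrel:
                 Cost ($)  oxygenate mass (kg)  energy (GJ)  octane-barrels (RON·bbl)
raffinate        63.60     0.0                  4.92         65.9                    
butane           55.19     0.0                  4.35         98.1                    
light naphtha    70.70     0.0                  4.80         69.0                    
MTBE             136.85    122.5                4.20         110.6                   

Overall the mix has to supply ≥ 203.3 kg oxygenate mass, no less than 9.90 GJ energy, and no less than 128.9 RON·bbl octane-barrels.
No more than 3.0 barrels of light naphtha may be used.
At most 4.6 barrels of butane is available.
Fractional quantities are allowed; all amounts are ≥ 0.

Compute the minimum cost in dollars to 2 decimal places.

Let x1 = barrels of raffinate, x2 = barrels of butane, x3 = barrels of light naphtha, x4 = barrels of MTBE.
min 63.6x1 + 55.19x2 + 70.7x3 + 136.85x4 subject to:
  122.5x4 ≥ 203.3   (oxygenate mass)
  4.92x1 + 4.35x2 + 4.8x3 + 4.2x4 ≥ 9.9   (energy)
  65.9x1 + 98.1x2 + 69x3 + 110.6x4 ≥ 128.9   (octane-barrels)
  x3 ≤ 3
  x2 ≤ 4.6
  x1, x2, x3, x4 ≥ 0.
The optimal basis is {butane, MTBE}; raffinate, light naphtha drop out. There the oxygenate mass and energy constraints are tight.
So butane = 0.6735 barrels, MTBE = 1.6596 barrels.
Objective = 55.19·0.6735 + 136.85·1.6596 = 264.2867.

$264.29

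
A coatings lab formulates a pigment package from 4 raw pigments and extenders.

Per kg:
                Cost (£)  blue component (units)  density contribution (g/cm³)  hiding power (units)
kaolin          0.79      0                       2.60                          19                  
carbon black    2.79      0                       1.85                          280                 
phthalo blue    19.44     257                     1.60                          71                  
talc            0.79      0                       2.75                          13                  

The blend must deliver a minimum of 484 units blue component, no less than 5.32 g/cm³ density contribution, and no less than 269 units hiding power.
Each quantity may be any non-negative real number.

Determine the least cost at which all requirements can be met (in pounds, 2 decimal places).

£38.30

Let x1 = kg of kaolin, x2 = kg of carbon black, x3 = kg of phthalo blue, x4 = kg of talc.
Minimize 0.79x1 + 2.79x2 + 19.44x3 + 0.79x4 s.t.:
  257x3 ≥ 484   (blue component)
  2.6x1 + 1.85x2 + 1.6x3 + 2.75x4 ≥ 5.32   (density contribution)
  19x1 + 280x2 + 71x3 + 13x4 ≥ 269   (hiding power)
  x1, x2, x3, x4 ≥ 0.
The cheapest feasible vertex uses only kaolin, carbon black, phthalo blue; talc is not used. The blue component, density contribution, hiding power requirements are met with equality.
Optimal quantities: kaolin = 0.571 kg, carbon black = 0.4444 kg, phthalo blue = 1.883 kg.
Objective = 0.79·0.571 + 2.79·0.4444 + 19.44·1.883 = 38.2965.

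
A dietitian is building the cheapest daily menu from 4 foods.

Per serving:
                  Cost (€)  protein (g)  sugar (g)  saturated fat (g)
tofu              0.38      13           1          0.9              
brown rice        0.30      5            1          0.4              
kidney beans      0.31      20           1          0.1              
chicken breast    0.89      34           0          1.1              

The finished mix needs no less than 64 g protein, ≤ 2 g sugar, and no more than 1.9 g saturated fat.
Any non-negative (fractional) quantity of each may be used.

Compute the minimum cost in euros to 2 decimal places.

This is a linear program. Let x1 = servings of tofu, x2 = servings of brown rice, x3 = servings of kidney beans, x4 = servings of chicken breast.
min 0.38x1 + 0.3x2 + 0.31x3 + 0.89x4 s.t.:
  13x1 + 5x2 + 20x3 + 34x4 ≥ 64   (protein)
  1x1 + 1x2 + 1x3 ≤ 2   (sugar)
  0.9x1 + 0.4x2 + 0.1x3 + 1.1x4 ≤ 1.9   (saturated fat)
  x1, x2, x3, x4 ≥ 0.
The optimal basis is {kidney beans, chicken breast}; tofu, brown rice drop out. The protein and sugar requirements are met with equality.
Optimal quantities: kidney beans = 2 servings, chicken breast = 0.7059 servings.
Objective = 0.31·2 + 0.89·0.7059 = 1.2483.

€1.25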